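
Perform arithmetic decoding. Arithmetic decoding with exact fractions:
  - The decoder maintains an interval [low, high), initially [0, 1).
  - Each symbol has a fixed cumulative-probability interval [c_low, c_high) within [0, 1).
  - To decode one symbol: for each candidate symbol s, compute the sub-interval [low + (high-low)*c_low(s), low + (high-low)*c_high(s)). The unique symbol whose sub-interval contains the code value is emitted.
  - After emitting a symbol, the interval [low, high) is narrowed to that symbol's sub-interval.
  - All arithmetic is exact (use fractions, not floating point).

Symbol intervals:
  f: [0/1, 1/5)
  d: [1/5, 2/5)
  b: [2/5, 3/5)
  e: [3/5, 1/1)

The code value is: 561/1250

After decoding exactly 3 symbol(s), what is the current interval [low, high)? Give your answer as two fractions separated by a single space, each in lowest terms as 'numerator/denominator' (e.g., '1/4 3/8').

Step 1: interval [0/1, 1/1), width = 1/1 - 0/1 = 1/1
  'f': [0/1 + 1/1*0/1, 0/1 + 1/1*1/5) = [0/1, 1/5)
  'd': [0/1 + 1/1*1/5, 0/1 + 1/1*2/5) = [1/5, 2/5)
  'b': [0/1 + 1/1*2/5, 0/1 + 1/1*3/5) = [2/5, 3/5) <- contains code 561/1250
  'e': [0/1 + 1/1*3/5, 0/1 + 1/1*1/1) = [3/5, 1/1)
  emit 'b', narrow to [2/5, 3/5)
Step 2: interval [2/5, 3/5), width = 3/5 - 2/5 = 1/5
  'f': [2/5 + 1/5*0/1, 2/5 + 1/5*1/5) = [2/5, 11/25)
  'd': [2/5 + 1/5*1/5, 2/5 + 1/5*2/5) = [11/25, 12/25) <- contains code 561/1250
  'b': [2/5 + 1/5*2/5, 2/5 + 1/5*3/5) = [12/25, 13/25)
  'e': [2/5 + 1/5*3/5, 2/5 + 1/5*1/1) = [13/25, 3/5)
  emit 'd', narrow to [11/25, 12/25)
Step 3: interval [11/25, 12/25), width = 12/25 - 11/25 = 1/25
  'f': [11/25 + 1/25*0/1, 11/25 + 1/25*1/5) = [11/25, 56/125)
  'd': [11/25 + 1/25*1/5, 11/25 + 1/25*2/5) = [56/125, 57/125) <- contains code 561/1250
  'b': [11/25 + 1/25*2/5, 11/25 + 1/25*3/5) = [57/125, 58/125)
  'e': [11/25 + 1/25*3/5, 11/25 + 1/25*1/1) = [58/125, 12/25)
  emit 'd', narrow to [56/125, 57/125)

Answer: 56/125 57/125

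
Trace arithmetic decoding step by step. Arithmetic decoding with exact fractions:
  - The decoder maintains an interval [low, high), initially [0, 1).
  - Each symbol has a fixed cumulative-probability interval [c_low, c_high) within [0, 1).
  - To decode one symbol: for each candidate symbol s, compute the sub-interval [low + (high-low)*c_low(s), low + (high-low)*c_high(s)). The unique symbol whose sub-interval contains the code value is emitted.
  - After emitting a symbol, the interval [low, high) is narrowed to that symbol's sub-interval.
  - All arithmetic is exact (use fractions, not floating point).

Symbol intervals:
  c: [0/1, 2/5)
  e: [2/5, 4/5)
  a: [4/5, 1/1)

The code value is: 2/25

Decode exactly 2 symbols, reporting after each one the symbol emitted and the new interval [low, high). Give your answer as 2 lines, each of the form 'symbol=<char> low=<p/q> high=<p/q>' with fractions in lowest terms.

Step 1: interval [0/1, 1/1), width = 1/1 - 0/1 = 1/1
  'c': [0/1 + 1/1*0/1, 0/1 + 1/1*2/5) = [0/1, 2/5) <- contains code 2/25
  'e': [0/1 + 1/1*2/5, 0/1 + 1/1*4/5) = [2/5, 4/5)
  'a': [0/1 + 1/1*4/5, 0/1 + 1/1*1/1) = [4/5, 1/1)
  emit 'c', narrow to [0/1, 2/5)
Step 2: interval [0/1, 2/5), width = 2/5 - 0/1 = 2/5
  'c': [0/1 + 2/5*0/1, 0/1 + 2/5*2/5) = [0/1, 4/25) <- contains code 2/25
  'e': [0/1 + 2/5*2/5, 0/1 + 2/5*4/5) = [4/25, 8/25)
  'a': [0/1 + 2/5*4/5, 0/1 + 2/5*1/1) = [8/25, 2/5)
  emit 'c', narrow to [0/1, 4/25)

Answer: symbol=c low=0/1 high=2/5
symbol=c low=0/1 high=4/25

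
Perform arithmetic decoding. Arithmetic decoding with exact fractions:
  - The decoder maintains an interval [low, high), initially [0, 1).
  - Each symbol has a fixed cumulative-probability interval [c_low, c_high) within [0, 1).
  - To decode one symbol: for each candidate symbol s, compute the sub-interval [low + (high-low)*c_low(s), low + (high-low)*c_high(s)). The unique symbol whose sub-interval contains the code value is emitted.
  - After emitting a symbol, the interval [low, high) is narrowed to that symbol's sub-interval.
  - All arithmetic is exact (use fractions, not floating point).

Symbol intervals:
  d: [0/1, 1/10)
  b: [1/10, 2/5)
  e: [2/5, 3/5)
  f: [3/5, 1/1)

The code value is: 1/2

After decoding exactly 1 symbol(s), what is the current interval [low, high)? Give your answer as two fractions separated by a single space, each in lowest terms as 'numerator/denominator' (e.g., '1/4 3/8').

Step 1: interval [0/1, 1/1), width = 1/1 - 0/1 = 1/1
  'd': [0/1 + 1/1*0/1, 0/1 + 1/1*1/10) = [0/1, 1/10)
  'b': [0/1 + 1/1*1/10, 0/1 + 1/1*2/5) = [1/10, 2/5)
  'e': [0/1 + 1/1*2/5, 0/1 + 1/1*3/5) = [2/5, 3/5) <- contains code 1/2
  'f': [0/1 + 1/1*3/5, 0/1 + 1/1*1/1) = [3/5, 1/1)
  emit 'e', narrow to [2/5, 3/5)

Answer: 2/5 3/5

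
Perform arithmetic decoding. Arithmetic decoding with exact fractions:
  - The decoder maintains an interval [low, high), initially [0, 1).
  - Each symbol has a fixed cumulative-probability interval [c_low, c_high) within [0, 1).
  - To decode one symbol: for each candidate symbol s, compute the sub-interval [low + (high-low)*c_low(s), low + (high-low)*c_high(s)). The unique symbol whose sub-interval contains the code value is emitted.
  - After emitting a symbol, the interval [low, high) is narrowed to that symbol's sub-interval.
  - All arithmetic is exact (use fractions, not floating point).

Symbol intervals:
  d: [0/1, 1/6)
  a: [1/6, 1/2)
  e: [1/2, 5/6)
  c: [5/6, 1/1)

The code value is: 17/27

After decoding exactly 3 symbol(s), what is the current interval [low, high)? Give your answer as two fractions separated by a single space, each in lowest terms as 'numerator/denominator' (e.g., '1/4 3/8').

Step 1: interval [0/1, 1/1), width = 1/1 - 0/1 = 1/1
  'd': [0/1 + 1/1*0/1, 0/1 + 1/1*1/6) = [0/1, 1/6)
  'a': [0/1 + 1/1*1/6, 0/1 + 1/1*1/2) = [1/6, 1/2)
  'e': [0/1 + 1/1*1/2, 0/1 + 1/1*5/6) = [1/2, 5/6) <- contains code 17/27
  'c': [0/1 + 1/1*5/6, 0/1 + 1/1*1/1) = [5/6, 1/1)
  emit 'e', narrow to [1/2, 5/6)
Step 2: interval [1/2, 5/6), width = 5/6 - 1/2 = 1/3
  'd': [1/2 + 1/3*0/1, 1/2 + 1/3*1/6) = [1/2, 5/9)
  'a': [1/2 + 1/3*1/6, 1/2 + 1/3*1/2) = [5/9, 2/3) <- contains code 17/27
  'e': [1/2 + 1/3*1/2, 1/2 + 1/3*5/6) = [2/3, 7/9)
  'c': [1/2 + 1/3*5/6, 1/2 + 1/3*1/1) = [7/9, 5/6)
  emit 'a', narrow to [5/9, 2/3)
Step 3: interval [5/9, 2/3), width = 2/3 - 5/9 = 1/9
  'd': [5/9 + 1/9*0/1, 5/9 + 1/9*1/6) = [5/9, 31/54)
  'a': [5/9 + 1/9*1/6, 5/9 + 1/9*1/2) = [31/54, 11/18)
  'e': [5/9 + 1/9*1/2, 5/9 + 1/9*5/6) = [11/18, 35/54) <- contains code 17/27
  'c': [5/9 + 1/9*5/6, 5/9 + 1/9*1/1) = [35/54, 2/3)
  emit 'e', narrow to [11/18, 35/54)

Answer: 11/18 35/54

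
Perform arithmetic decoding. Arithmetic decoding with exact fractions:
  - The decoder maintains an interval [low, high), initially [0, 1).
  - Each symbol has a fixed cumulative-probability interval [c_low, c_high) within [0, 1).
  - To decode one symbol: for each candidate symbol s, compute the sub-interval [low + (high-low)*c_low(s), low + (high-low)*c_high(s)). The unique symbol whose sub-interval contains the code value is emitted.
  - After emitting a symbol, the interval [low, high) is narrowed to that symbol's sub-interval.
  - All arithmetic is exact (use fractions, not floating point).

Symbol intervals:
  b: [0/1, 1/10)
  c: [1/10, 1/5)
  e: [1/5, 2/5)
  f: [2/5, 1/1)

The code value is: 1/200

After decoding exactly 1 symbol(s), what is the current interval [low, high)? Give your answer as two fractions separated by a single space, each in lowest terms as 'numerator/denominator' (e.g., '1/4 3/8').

Answer: 0/1 1/10

Derivation:
Step 1: interval [0/1, 1/1), width = 1/1 - 0/1 = 1/1
  'b': [0/1 + 1/1*0/1, 0/1 + 1/1*1/10) = [0/1, 1/10) <- contains code 1/200
  'c': [0/1 + 1/1*1/10, 0/1 + 1/1*1/5) = [1/10, 1/5)
  'e': [0/1 + 1/1*1/5, 0/1 + 1/1*2/5) = [1/5, 2/5)
  'f': [0/1 + 1/1*2/5, 0/1 + 1/1*1/1) = [2/5, 1/1)
  emit 'b', narrow to [0/1, 1/10)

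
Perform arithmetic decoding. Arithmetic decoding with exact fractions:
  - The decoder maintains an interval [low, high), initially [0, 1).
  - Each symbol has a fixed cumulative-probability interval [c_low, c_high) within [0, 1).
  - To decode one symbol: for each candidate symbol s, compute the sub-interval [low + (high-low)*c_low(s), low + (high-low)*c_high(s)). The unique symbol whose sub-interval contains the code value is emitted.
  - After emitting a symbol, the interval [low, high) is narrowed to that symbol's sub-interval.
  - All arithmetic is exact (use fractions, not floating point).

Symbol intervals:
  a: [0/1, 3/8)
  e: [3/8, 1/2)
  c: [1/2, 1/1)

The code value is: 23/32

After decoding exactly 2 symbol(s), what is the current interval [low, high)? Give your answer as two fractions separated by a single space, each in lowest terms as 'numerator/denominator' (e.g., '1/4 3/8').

Answer: 11/16 3/4

Derivation:
Step 1: interval [0/1, 1/1), width = 1/1 - 0/1 = 1/1
  'a': [0/1 + 1/1*0/1, 0/1 + 1/1*3/8) = [0/1, 3/8)
  'e': [0/1 + 1/1*3/8, 0/1 + 1/1*1/2) = [3/8, 1/2)
  'c': [0/1 + 1/1*1/2, 0/1 + 1/1*1/1) = [1/2, 1/1) <- contains code 23/32
  emit 'c', narrow to [1/2, 1/1)
Step 2: interval [1/2, 1/1), width = 1/1 - 1/2 = 1/2
  'a': [1/2 + 1/2*0/1, 1/2 + 1/2*3/8) = [1/2, 11/16)
  'e': [1/2 + 1/2*3/8, 1/2 + 1/2*1/2) = [11/16, 3/4) <- contains code 23/32
  'c': [1/2 + 1/2*1/2, 1/2 + 1/2*1/1) = [3/4, 1/1)
  emit 'e', narrow to [11/16, 3/4)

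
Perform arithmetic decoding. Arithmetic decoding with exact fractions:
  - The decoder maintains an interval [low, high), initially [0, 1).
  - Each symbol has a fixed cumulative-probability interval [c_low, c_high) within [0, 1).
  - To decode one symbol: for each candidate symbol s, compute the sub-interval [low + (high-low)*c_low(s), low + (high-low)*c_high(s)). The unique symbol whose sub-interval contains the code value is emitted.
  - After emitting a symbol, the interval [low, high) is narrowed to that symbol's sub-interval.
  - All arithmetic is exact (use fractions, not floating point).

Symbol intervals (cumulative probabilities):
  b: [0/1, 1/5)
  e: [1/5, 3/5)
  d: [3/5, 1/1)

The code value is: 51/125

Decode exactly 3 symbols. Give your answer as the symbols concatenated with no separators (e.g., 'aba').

Answer: eed

Derivation:
Step 1: interval [0/1, 1/1), width = 1/1 - 0/1 = 1/1
  'b': [0/1 + 1/1*0/1, 0/1 + 1/1*1/5) = [0/1, 1/5)
  'e': [0/1 + 1/1*1/5, 0/1 + 1/1*3/5) = [1/5, 3/5) <- contains code 51/125
  'd': [0/1 + 1/1*3/5, 0/1 + 1/1*1/1) = [3/5, 1/1)
  emit 'e', narrow to [1/5, 3/5)
Step 2: interval [1/5, 3/5), width = 3/5 - 1/5 = 2/5
  'b': [1/5 + 2/5*0/1, 1/5 + 2/5*1/5) = [1/5, 7/25)
  'e': [1/5 + 2/5*1/5, 1/5 + 2/5*3/5) = [7/25, 11/25) <- contains code 51/125
  'd': [1/5 + 2/5*3/5, 1/5 + 2/5*1/1) = [11/25, 3/5)
  emit 'e', narrow to [7/25, 11/25)
Step 3: interval [7/25, 11/25), width = 11/25 - 7/25 = 4/25
  'b': [7/25 + 4/25*0/1, 7/25 + 4/25*1/5) = [7/25, 39/125)
  'e': [7/25 + 4/25*1/5, 7/25 + 4/25*3/5) = [39/125, 47/125)
  'd': [7/25 + 4/25*3/5, 7/25 + 4/25*1/1) = [47/125, 11/25) <- contains code 51/125
  emit 'd', narrow to [47/125, 11/25)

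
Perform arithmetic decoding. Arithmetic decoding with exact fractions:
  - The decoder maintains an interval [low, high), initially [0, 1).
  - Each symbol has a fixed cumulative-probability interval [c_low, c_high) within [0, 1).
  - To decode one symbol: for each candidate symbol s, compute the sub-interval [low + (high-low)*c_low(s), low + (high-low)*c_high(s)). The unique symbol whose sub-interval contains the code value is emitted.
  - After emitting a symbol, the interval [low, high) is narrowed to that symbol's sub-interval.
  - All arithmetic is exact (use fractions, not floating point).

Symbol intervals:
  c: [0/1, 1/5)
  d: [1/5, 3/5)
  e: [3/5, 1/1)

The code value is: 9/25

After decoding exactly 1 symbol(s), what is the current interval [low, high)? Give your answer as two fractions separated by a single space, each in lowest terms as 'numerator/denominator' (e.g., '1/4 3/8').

Answer: 1/5 3/5

Derivation:
Step 1: interval [0/1, 1/1), width = 1/1 - 0/1 = 1/1
  'c': [0/1 + 1/1*0/1, 0/1 + 1/1*1/5) = [0/1, 1/5)
  'd': [0/1 + 1/1*1/5, 0/1 + 1/1*3/5) = [1/5, 3/5) <- contains code 9/25
  'e': [0/1 + 1/1*3/5, 0/1 + 1/1*1/1) = [3/5, 1/1)
  emit 'd', narrow to [1/5, 3/5)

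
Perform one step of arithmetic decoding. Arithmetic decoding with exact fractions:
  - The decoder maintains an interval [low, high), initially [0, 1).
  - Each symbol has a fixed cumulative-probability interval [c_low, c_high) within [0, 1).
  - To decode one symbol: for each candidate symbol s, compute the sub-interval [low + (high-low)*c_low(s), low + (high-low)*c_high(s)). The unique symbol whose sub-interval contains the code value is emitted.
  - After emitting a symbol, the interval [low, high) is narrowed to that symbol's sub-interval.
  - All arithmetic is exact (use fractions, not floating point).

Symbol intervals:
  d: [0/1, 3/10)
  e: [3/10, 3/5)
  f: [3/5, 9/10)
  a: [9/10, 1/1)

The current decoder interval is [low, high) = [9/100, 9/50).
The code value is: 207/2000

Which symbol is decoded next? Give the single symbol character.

Interval width = high − low = 9/50 − 9/100 = 9/100
Scaled code = (code − low) / width = (207/2000 − 9/100) / 9/100 = 3/20
  d: [0/1, 3/10) ← scaled code falls here ✓
  e: [3/10, 3/5) 
  f: [3/5, 9/10) 
  a: [9/10, 1/1) 

Answer: d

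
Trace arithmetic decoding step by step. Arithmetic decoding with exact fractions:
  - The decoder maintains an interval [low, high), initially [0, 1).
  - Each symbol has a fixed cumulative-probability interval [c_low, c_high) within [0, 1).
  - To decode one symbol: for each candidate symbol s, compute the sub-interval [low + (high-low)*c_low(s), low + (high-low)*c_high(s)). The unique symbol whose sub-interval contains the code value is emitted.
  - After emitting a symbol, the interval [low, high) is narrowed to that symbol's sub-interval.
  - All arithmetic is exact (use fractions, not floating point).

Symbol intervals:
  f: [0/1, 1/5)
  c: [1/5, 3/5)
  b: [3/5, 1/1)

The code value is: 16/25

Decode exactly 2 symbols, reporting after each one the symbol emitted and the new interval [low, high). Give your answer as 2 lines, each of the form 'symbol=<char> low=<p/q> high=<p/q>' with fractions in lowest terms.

Answer: symbol=b low=3/5 high=1/1
symbol=f low=3/5 high=17/25

Derivation:
Step 1: interval [0/1, 1/1), width = 1/1 - 0/1 = 1/1
  'f': [0/1 + 1/1*0/1, 0/1 + 1/1*1/5) = [0/1, 1/5)
  'c': [0/1 + 1/1*1/5, 0/1 + 1/1*3/5) = [1/5, 3/5)
  'b': [0/1 + 1/1*3/5, 0/1 + 1/1*1/1) = [3/5, 1/1) <- contains code 16/25
  emit 'b', narrow to [3/5, 1/1)
Step 2: interval [3/5, 1/1), width = 1/1 - 3/5 = 2/5
  'f': [3/5 + 2/5*0/1, 3/5 + 2/5*1/5) = [3/5, 17/25) <- contains code 16/25
  'c': [3/5 + 2/5*1/5, 3/5 + 2/5*3/5) = [17/25, 21/25)
  'b': [3/5 + 2/5*3/5, 3/5 + 2/5*1/1) = [21/25, 1/1)
  emit 'f', narrow to [3/5, 17/25)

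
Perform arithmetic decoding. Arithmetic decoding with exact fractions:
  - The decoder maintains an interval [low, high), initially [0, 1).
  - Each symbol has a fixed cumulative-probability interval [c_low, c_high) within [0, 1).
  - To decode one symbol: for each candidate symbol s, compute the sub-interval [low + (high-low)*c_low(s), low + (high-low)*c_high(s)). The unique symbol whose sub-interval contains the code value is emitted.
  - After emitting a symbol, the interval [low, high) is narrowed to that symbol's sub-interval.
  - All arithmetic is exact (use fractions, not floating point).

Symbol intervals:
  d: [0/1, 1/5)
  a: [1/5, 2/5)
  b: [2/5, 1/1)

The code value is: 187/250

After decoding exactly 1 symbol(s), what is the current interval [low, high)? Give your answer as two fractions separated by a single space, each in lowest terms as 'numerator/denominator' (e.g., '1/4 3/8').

Step 1: interval [0/1, 1/1), width = 1/1 - 0/1 = 1/1
  'd': [0/1 + 1/1*0/1, 0/1 + 1/1*1/5) = [0/1, 1/5)
  'a': [0/1 + 1/1*1/5, 0/1 + 1/1*2/5) = [1/5, 2/5)
  'b': [0/1 + 1/1*2/5, 0/1 + 1/1*1/1) = [2/5, 1/1) <- contains code 187/250
  emit 'b', narrow to [2/5, 1/1)

Answer: 2/5 1/1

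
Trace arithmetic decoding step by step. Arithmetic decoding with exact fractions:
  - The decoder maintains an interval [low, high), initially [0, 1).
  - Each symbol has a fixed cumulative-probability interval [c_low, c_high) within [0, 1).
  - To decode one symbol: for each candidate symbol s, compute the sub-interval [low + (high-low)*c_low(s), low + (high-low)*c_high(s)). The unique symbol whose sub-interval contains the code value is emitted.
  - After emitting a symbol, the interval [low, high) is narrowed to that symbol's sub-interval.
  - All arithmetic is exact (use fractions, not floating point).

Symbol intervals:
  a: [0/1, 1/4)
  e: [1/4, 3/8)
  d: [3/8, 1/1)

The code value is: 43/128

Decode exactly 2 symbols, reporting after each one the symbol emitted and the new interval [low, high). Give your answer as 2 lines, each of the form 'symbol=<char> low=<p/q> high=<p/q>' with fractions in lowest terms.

Answer: symbol=e low=1/4 high=3/8
symbol=d low=19/64 high=3/8

Derivation:
Step 1: interval [0/1, 1/1), width = 1/1 - 0/1 = 1/1
  'a': [0/1 + 1/1*0/1, 0/1 + 1/1*1/4) = [0/1, 1/4)
  'e': [0/1 + 1/1*1/4, 0/1 + 1/1*3/8) = [1/4, 3/8) <- contains code 43/128
  'd': [0/1 + 1/1*3/8, 0/1 + 1/1*1/1) = [3/8, 1/1)
  emit 'e', narrow to [1/4, 3/8)
Step 2: interval [1/4, 3/8), width = 3/8 - 1/4 = 1/8
  'a': [1/4 + 1/8*0/1, 1/4 + 1/8*1/4) = [1/4, 9/32)
  'e': [1/4 + 1/8*1/4, 1/4 + 1/8*3/8) = [9/32, 19/64)
  'd': [1/4 + 1/8*3/8, 1/4 + 1/8*1/1) = [19/64, 3/8) <- contains code 43/128
  emit 'd', narrow to [19/64, 3/8)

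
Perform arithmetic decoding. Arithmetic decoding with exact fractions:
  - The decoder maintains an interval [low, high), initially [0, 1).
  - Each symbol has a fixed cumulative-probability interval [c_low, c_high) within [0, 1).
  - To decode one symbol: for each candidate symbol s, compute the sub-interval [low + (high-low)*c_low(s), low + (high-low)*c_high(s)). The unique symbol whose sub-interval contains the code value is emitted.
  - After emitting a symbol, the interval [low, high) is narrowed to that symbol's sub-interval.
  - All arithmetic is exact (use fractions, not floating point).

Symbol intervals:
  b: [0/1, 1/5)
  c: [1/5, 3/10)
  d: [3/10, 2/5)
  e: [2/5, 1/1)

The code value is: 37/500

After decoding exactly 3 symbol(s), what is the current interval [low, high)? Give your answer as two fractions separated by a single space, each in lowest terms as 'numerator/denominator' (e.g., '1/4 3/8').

Answer: 17/250 2/25

Derivation:
Step 1: interval [0/1, 1/1), width = 1/1 - 0/1 = 1/1
  'b': [0/1 + 1/1*0/1, 0/1 + 1/1*1/5) = [0/1, 1/5) <- contains code 37/500
  'c': [0/1 + 1/1*1/5, 0/1 + 1/1*3/10) = [1/5, 3/10)
  'd': [0/1 + 1/1*3/10, 0/1 + 1/1*2/5) = [3/10, 2/5)
  'e': [0/1 + 1/1*2/5, 0/1 + 1/1*1/1) = [2/5, 1/1)
  emit 'b', narrow to [0/1, 1/5)
Step 2: interval [0/1, 1/5), width = 1/5 - 0/1 = 1/5
  'b': [0/1 + 1/5*0/1, 0/1 + 1/5*1/5) = [0/1, 1/25)
  'c': [0/1 + 1/5*1/5, 0/1 + 1/5*3/10) = [1/25, 3/50)
  'd': [0/1 + 1/5*3/10, 0/1 + 1/5*2/5) = [3/50, 2/25) <- contains code 37/500
  'e': [0/1 + 1/5*2/5, 0/1 + 1/5*1/1) = [2/25, 1/5)
  emit 'd', narrow to [3/50, 2/25)
Step 3: interval [3/50, 2/25), width = 2/25 - 3/50 = 1/50
  'b': [3/50 + 1/50*0/1, 3/50 + 1/50*1/5) = [3/50, 8/125)
  'c': [3/50 + 1/50*1/5, 3/50 + 1/50*3/10) = [8/125, 33/500)
  'd': [3/50 + 1/50*3/10, 3/50 + 1/50*2/5) = [33/500, 17/250)
  'e': [3/50 + 1/50*2/5, 3/50 + 1/50*1/1) = [17/250, 2/25) <- contains code 37/500
  emit 'e', narrow to [17/250, 2/25)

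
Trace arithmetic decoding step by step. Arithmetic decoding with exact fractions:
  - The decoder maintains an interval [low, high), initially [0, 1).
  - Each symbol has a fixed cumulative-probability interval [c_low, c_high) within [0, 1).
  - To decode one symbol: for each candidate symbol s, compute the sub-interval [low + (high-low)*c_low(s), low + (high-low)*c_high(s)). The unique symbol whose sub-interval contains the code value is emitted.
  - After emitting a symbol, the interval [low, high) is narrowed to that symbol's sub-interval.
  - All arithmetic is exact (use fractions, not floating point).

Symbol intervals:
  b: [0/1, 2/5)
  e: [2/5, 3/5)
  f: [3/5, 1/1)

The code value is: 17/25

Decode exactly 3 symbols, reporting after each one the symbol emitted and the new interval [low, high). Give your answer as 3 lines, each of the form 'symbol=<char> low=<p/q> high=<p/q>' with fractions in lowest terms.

Answer: symbol=f low=3/5 high=1/1
symbol=b low=3/5 high=19/25
symbol=e low=83/125 high=87/125

Derivation:
Step 1: interval [0/1, 1/1), width = 1/1 - 0/1 = 1/1
  'b': [0/1 + 1/1*0/1, 0/1 + 1/1*2/5) = [0/1, 2/5)
  'e': [0/1 + 1/1*2/5, 0/1 + 1/1*3/5) = [2/5, 3/5)
  'f': [0/1 + 1/1*3/5, 0/1 + 1/1*1/1) = [3/5, 1/1) <- contains code 17/25
  emit 'f', narrow to [3/5, 1/1)
Step 2: interval [3/5, 1/1), width = 1/1 - 3/5 = 2/5
  'b': [3/5 + 2/5*0/1, 3/5 + 2/5*2/5) = [3/5, 19/25) <- contains code 17/25
  'e': [3/5 + 2/5*2/5, 3/5 + 2/5*3/5) = [19/25, 21/25)
  'f': [3/5 + 2/5*3/5, 3/5 + 2/5*1/1) = [21/25, 1/1)
  emit 'b', narrow to [3/5, 19/25)
Step 3: interval [3/5, 19/25), width = 19/25 - 3/5 = 4/25
  'b': [3/5 + 4/25*0/1, 3/5 + 4/25*2/5) = [3/5, 83/125)
  'e': [3/5 + 4/25*2/5, 3/5 + 4/25*3/5) = [83/125, 87/125) <- contains code 17/25
  'f': [3/5 + 4/25*3/5, 3/5 + 4/25*1/1) = [87/125, 19/25)
  emit 'e', narrow to [83/125, 87/125)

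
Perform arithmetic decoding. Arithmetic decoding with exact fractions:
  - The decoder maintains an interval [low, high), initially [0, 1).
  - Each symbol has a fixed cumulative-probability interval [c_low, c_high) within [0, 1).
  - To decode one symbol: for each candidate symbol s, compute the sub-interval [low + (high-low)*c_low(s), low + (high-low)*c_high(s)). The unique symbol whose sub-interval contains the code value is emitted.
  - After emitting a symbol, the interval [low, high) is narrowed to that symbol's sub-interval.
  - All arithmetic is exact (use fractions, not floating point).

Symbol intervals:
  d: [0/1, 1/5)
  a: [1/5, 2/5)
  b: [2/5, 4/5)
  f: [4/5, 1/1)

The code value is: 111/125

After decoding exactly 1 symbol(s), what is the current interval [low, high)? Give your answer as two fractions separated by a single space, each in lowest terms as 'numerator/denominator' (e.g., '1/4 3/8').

Step 1: interval [0/1, 1/1), width = 1/1 - 0/1 = 1/1
  'd': [0/1 + 1/1*0/1, 0/1 + 1/1*1/5) = [0/1, 1/5)
  'a': [0/1 + 1/1*1/5, 0/1 + 1/1*2/5) = [1/5, 2/5)
  'b': [0/1 + 1/1*2/5, 0/1 + 1/1*4/5) = [2/5, 4/5)
  'f': [0/1 + 1/1*4/5, 0/1 + 1/1*1/1) = [4/5, 1/1) <- contains code 111/125
  emit 'f', narrow to [4/5, 1/1)

Answer: 4/5 1/1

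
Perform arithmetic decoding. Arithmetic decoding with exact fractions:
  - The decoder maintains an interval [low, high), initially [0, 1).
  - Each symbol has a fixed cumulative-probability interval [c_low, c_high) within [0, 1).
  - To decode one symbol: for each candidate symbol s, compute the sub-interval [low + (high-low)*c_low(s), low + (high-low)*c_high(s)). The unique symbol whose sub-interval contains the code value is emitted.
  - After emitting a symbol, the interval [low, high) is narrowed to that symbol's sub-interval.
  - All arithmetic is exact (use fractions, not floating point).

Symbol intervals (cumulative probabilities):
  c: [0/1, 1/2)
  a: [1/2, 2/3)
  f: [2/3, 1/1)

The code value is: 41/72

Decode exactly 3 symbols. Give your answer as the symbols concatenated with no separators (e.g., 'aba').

Step 1: interval [0/1, 1/1), width = 1/1 - 0/1 = 1/1
  'c': [0/1 + 1/1*0/1, 0/1 + 1/1*1/2) = [0/1, 1/2)
  'a': [0/1 + 1/1*1/2, 0/1 + 1/1*2/3) = [1/2, 2/3) <- contains code 41/72
  'f': [0/1 + 1/1*2/3, 0/1 + 1/1*1/1) = [2/3, 1/1)
  emit 'a', narrow to [1/2, 2/3)
Step 2: interval [1/2, 2/3), width = 2/3 - 1/2 = 1/6
  'c': [1/2 + 1/6*0/1, 1/2 + 1/6*1/2) = [1/2, 7/12) <- contains code 41/72
  'a': [1/2 + 1/6*1/2, 1/2 + 1/6*2/3) = [7/12, 11/18)
  'f': [1/2 + 1/6*2/3, 1/2 + 1/6*1/1) = [11/18, 2/3)
  emit 'c', narrow to [1/2, 7/12)
Step 3: interval [1/2, 7/12), width = 7/12 - 1/2 = 1/12
  'c': [1/2 + 1/12*0/1, 1/2 + 1/12*1/2) = [1/2, 13/24)
  'a': [1/2 + 1/12*1/2, 1/2 + 1/12*2/3) = [13/24, 5/9)
  'f': [1/2 + 1/12*2/3, 1/2 + 1/12*1/1) = [5/9, 7/12) <- contains code 41/72
  emit 'f', narrow to [5/9, 7/12)

Answer: acf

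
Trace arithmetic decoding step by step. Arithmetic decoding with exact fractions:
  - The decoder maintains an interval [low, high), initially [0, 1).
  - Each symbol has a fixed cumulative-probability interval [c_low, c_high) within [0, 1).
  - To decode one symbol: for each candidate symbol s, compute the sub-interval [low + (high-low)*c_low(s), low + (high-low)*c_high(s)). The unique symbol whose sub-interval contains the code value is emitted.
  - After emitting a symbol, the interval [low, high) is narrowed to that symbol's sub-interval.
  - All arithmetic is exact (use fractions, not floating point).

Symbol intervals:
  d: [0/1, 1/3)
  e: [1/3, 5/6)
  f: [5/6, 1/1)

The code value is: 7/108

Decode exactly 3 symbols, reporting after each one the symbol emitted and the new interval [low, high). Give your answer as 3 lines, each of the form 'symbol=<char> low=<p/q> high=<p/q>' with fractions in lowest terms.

Answer: symbol=d low=0/1 high=1/3
symbol=d low=0/1 high=1/9
symbol=e low=1/27 high=5/54

Derivation:
Step 1: interval [0/1, 1/1), width = 1/1 - 0/1 = 1/1
  'd': [0/1 + 1/1*0/1, 0/1 + 1/1*1/3) = [0/1, 1/3) <- contains code 7/108
  'e': [0/1 + 1/1*1/3, 0/1 + 1/1*5/6) = [1/3, 5/6)
  'f': [0/1 + 1/1*5/6, 0/1 + 1/1*1/1) = [5/6, 1/1)
  emit 'd', narrow to [0/1, 1/3)
Step 2: interval [0/1, 1/3), width = 1/3 - 0/1 = 1/3
  'd': [0/1 + 1/3*0/1, 0/1 + 1/3*1/3) = [0/1, 1/9) <- contains code 7/108
  'e': [0/1 + 1/3*1/3, 0/1 + 1/3*5/6) = [1/9, 5/18)
  'f': [0/1 + 1/3*5/6, 0/1 + 1/3*1/1) = [5/18, 1/3)
  emit 'd', narrow to [0/1, 1/9)
Step 3: interval [0/1, 1/9), width = 1/9 - 0/1 = 1/9
  'd': [0/1 + 1/9*0/1, 0/1 + 1/9*1/3) = [0/1, 1/27)
  'e': [0/1 + 1/9*1/3, 0/1 + 1/9*5/6) = [1/27, 5/54) <- contains code 7/108
  'f': [0/1 + 1/9*5/6, 0/1 + 1/9*1/1) = [5/54, 1/9)
  emit 'e', narrow to [1/27, 5/54)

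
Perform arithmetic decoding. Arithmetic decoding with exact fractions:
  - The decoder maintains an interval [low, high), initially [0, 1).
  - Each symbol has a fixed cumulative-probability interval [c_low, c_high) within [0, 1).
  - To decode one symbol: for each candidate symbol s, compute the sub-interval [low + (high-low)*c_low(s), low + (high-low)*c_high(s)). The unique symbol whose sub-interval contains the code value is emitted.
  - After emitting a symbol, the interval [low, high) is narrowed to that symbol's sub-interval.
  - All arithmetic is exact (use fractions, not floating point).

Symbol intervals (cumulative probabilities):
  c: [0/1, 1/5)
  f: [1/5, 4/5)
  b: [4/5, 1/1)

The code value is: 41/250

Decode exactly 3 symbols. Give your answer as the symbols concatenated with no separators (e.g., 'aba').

Answer: cbc

Derivation:
Step 1: interval [0/1, 1/1), width = 1/1 - 0/1 = 1/1
  'c': [0/1 + 1/1*0/1, 0/1 + 1/1*1/5) = [0/1, 1/5) <- contains code 41/250
  'f': [0/1 + 1/1*1/5, 0/1 + 1/1*4/5) = [1/5, 4/5)
  'b': [0/1 + 1/1*4/5, 0/1 + 1/1*1/1) = [4/5, 1/1)
  emit 'c', narrow to [0/1, 1/5)
Step 2: interval [0/1, 1/5), width = 1/5 - 0/1 = 1/5
  'c': [0/1 + 1/5*0/1, 0/1 + 1/5*1/5) = [0/1, 1/25)
  'f': [0/1 + 1/5*1/5, 0/1 + 1/5*4/5) = [1/25, 4/25)
  'b': [0/1 + 1/5*4/5, 0/1 + 1/5*1/1) = [4/25, 1/5) <- contains code 41/250
  emit 'b', narrow to [4/25, 1/5)
Step 3: interval [4/25, 1/5), width = 1/5 - 4/25 = 1/25
  'c': [4/25 + 1/25*0/1, 4/25 + 1/25*1/5) = [4/25, 21/125) <- contains code 41/250
  'f': [4/25 + 1/25*1/5, 4/25 + 1/25*4/5) = [21/125, 24/125)
  'b': [4/25 + 1/25*4/5, 4/25 + 1/25*1/1) = [24/125, 1/5)
  emit 'c', narrow to [4/25, 21/125)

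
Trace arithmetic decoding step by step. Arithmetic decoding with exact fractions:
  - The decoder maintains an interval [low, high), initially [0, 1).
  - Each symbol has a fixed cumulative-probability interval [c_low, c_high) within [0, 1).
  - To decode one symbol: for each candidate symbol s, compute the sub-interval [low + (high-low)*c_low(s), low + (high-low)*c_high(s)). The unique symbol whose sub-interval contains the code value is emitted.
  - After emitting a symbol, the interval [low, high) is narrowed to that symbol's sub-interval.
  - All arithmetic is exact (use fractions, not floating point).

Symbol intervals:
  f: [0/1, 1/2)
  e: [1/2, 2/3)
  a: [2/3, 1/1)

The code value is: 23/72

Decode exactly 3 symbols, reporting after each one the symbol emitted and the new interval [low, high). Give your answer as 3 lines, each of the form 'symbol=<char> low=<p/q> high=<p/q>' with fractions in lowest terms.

Answer: symbol=f low=0/1 high=1/2
symbol=e low=1/4 high=1/3
symbol=a low=11/36 high=1/3

Derivation:
Step 1: interval [0/1, 1/1), width = 1/1 - 0/1 = 1/1
  'f': [0/1 + 1/1*0/1, 0/1 + 1/1*1/2) = [0/1, 1/2) <- contains code 23/72
  'e': [0/1 + 1/1*1/2, 0/1 + 1/1*2/3) = [1/2, 2/3)
  'a': [0/1 + 1/1*2/3, 0/1 + 1/1*1/1) = [2/3, 1/1)
  emit 'f', narrow to [0/1, 1/2)
Step 2: interval [0/1, 1/2), width = 1/2 - 0/1 = 1/2
  'f': [0/1 + 1/2*0/1, 0/1 + 1/2*1/2) = [0/1, 1/4)
  'e': [0/1 + 1/2*1/2, 0/1 + 1/2*2/3) = [1/4, 1/3) <- contains code 23/72
  'a': [0/1 + 1/2*2/3, 0/1 + 1/2*1/1) = [1/3, 1/2)
  emit 'e', narrow to [1/4, 1/3)
Step 3: interval [1/4, 1/3), width = 1/3 - 1/4 = 1/12
  'f': [1/4 + 1/12*0/1, 1/4 + 1/12*1/2) = [1/4, 7/24)
  'e': [1/4 + 1/12*1/2, 1/4 + 1/12*2/3) = [7/24, 11/36)
  'a': [1/4 + 1/12*2/3, 1/4 + 1/12*1/1) = [11/36, 1/3) <- contains code 23/72
  emit 'a', narrow to [11/36, 1/3)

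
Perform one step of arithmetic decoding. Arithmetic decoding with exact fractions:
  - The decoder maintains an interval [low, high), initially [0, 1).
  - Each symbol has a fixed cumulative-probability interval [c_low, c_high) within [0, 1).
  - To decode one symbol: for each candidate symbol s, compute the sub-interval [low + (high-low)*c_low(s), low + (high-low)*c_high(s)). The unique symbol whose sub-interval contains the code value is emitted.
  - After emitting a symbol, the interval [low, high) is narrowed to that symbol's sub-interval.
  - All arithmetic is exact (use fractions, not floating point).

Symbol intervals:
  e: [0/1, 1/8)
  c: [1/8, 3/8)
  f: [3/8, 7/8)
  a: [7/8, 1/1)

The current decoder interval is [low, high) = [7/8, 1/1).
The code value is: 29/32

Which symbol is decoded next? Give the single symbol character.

Interval width = high − low = 1/1 − 7/8 = 1/8
Scaled code = (code − low) / width = (29/32 − 7/8) / 1/8 = 1/4
  e: [0/1, 1/8) 
  c: [1/8, 3/8) ← scaled code falls here ✓
  f: [3/8, 7/8) 
  a: [7/8, 1/1) 

Answer: c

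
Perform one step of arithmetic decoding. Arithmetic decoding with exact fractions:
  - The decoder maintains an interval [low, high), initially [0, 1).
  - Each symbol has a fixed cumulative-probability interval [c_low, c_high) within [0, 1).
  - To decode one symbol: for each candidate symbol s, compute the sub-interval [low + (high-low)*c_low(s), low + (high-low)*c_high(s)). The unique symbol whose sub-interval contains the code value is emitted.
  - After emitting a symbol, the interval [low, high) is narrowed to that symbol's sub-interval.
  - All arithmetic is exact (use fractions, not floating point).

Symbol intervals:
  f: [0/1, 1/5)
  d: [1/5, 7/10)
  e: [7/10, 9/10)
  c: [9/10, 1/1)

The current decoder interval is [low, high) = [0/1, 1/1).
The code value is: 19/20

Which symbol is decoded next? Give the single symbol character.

Interval width = high − low = 1/1 − 0/1 = 1/1
Scaled code = (code − low) / width = (19/20 − 0/1) / 1/1 = 19/20
  f: [0/1, 1/5) 
  d: [1/5, 7/10) 
  e: [7/10, 9/10) 
  c: [9/10, 1/1) ← scaled code falls here ✓

Answer: c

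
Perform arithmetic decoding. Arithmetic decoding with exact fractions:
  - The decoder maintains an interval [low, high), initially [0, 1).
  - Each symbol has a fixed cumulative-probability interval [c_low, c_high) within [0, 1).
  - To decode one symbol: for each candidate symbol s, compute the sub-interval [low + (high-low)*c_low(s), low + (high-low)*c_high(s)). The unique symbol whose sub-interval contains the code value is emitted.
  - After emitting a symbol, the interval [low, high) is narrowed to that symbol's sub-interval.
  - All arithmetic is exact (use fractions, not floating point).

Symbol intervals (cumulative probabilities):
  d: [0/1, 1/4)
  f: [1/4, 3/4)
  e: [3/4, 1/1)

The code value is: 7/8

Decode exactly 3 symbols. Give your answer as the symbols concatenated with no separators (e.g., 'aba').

Step 1: interval [0/1, 1/1), width = 1/1 - 0/1 = 1/1
  'd': [0/1 + 1/1*0/1, 0/1 + 1/1*1/4) = [0/1, 1/4)
  'f': [0/1 + 1/1*1/4, 0/1 + 1/1*3/4) = [1/4, 3/4)
  'e': [0/1 + 1/1*3/4, 0/1 + 1/1*1/1) = [3/4, 1/1) <- contains code 7/8
  emit 'e', narrow to [3/4, 1/1)
Step 2: interval [3/4, 1/1), width = 1/1 - 3/4 = 1/4
  'd': [3/4 + 1/4*0/1, 3/4 + 1/4*1/4) = [3/4, 13/16)
  'f': [3/4 + 1/4*1/4, 3/4 + 1/4*3/4) = [13/16, 15/16) <- contains code 7/8
  'e': [3/4 + 1/4*3/4, 3/4 + 1/4*1/1) = [15/16, 1/1)
  emit 'f', narrow to [13/16, 15/16)
Step 3: interval [13/16, 15/16), width = 15/16 - 13/16 = 1/8
  'd': [13/16 + 1/8*0/1, 13/16 + 1/8*1/4) = [13/16, 27/32)
  'f': [13/16 + 1/8*1/4, 13/16 + 1/8*3/4) = [27/32, 29/32) <- contains code 7/8
  'e': [13/16 + 1/8*3/4, 13/16 + 1/8*1/1) = [29/32, 15/16)
  emit 'f', narrow to [27/32, 29/32)

Answer: eff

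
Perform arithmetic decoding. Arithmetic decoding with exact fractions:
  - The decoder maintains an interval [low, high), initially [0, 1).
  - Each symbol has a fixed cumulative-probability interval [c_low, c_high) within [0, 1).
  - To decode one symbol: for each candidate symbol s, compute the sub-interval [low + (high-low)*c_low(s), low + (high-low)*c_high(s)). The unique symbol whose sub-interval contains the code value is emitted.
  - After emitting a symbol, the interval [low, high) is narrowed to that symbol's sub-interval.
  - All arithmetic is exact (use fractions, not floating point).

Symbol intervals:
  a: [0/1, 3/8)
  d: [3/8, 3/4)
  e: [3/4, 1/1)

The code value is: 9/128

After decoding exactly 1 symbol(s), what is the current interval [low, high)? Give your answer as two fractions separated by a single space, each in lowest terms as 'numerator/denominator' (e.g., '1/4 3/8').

Step 1: interval [0/1, 1/1), width = 1/1 - 0/1 = 1/1
  'a': [0/1 + 1/1*0/1, 0/1 + 1/1*3/8) = [0/1, 3/8) <- contains code 9/128
  'd': [0/1 + 1/1*3/8, 0/1 + 1/1*3/4) = [3/8, 3/4)
  'e': [0/1 + 1/1*3/4, 0/1 + 1/1*1/1) = [3/4, 1/1)
  emit 'a', narrow to [0/1, 3/8)

Answer: 0/1 3/8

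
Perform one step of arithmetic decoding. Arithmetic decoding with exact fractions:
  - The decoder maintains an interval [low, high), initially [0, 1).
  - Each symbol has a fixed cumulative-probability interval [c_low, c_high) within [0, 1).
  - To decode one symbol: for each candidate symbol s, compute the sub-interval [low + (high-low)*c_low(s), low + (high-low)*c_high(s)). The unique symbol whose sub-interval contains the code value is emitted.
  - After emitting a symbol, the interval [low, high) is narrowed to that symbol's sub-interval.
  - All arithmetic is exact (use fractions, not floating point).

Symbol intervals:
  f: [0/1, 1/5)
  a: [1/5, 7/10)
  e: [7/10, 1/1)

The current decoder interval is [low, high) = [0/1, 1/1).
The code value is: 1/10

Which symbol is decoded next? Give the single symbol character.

Answer: f

Derivation:
Interval width = high − low = 1/1 − 0/1 = 1/1
Scaled code = (code − low) / width = (1/10 − 0/1) / 1/1 = 1/10
  f: [0/1, 1/5) ← scaled code falls here ✓
  a: [1/5, 7/10) 
  e: [7/10, 1/1) 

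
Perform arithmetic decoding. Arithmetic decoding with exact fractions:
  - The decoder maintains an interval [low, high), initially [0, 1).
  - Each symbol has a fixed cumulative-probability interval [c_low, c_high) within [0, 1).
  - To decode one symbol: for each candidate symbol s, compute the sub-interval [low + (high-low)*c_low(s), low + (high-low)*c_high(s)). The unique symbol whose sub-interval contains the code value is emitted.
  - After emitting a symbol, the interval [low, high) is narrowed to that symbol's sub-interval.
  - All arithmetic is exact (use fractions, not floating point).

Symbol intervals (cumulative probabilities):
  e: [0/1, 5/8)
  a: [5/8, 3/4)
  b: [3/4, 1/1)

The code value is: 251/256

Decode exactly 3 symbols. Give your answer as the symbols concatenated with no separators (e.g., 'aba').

Answer: bba

Derivation:
Step 1: interval [0/1, 1/1), width = 1/1 - 0/1 = 1/1
  'e': [0/1 + 1/1*0/1, 0/1 + 1/1*5/8) = [0/1, 5/8)
  'a': [0/1 + 1/1*5/8, 0/1 + 1/1*3/4) = [5/8, 3/4)
  'b': [0/1 + 1/1*3/4, 0/1 + 1/1*1/1) = [3/4, 1/1) <- contains code 251/256
  emit 'b', narrow to [3/4, 1/1)
Step 2: interval [3/4, 1/1), width = 1/1 - 3/4 = 1/4
  'e': [3/4 + 1/4*0/1, 3/4 + 1/4*5/8) = [3/4, 29/32)
  'a': [3/4 + 1/4*5/8, 3/4 + 1/4*3/4) = [29/32, 15/16)
  'b': [3/4 + 1/4*3/4, 3/4 + 1/4*1/1) = [15/16, 1/1) <- contains code 251/256
  emit 'b', narrow to [15/16, 1/1)
Step 3: interval [15/16, 1/1), width = 1/1 - 15/16 = 1/16
  'e': [15/16 + 1/16*0/1, 15/16 + 1/16*5/8) = [15/16, 125/128)
  'a': [15/16 + 1/16*5/8, 15/16 + 1/16*3/4) = [125/128, 63/64) <- contains code 251/256
  'b': [15/16 + 1/16*3/4, 15/16 + 1/16*1/1) = [63/64, 1/1)
  emit 'a', narrow to [125/128, 63/64)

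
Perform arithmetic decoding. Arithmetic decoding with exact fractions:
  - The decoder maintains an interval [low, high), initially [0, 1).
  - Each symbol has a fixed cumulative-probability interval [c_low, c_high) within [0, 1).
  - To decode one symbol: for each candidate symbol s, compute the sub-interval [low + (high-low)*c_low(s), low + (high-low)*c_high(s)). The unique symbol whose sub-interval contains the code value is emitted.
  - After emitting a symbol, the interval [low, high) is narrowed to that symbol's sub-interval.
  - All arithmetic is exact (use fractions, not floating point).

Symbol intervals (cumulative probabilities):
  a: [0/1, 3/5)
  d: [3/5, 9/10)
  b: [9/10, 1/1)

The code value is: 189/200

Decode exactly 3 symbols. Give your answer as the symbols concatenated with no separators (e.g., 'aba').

Step 1: interval [0/1, 1/1), width = 1/1 - 0/1 = 1/1
  'a': [0/1 + 1/1*0/1, 0/1 + 1/1*3/5) = [0/1, 3/5)
  'd': [0/1 + 1/1*3/5, 0/1 + 1/1*9/10) = [3/5, 9/10)
  'b': [0/1 + 1/1*9/10, 0/1 + 1/1*1/1) = [9/10, 1/1) <- contains code 189/200
  emit 'b', narrow to [9/10, 1/1)
Step 2: interval [9/10, 1/1), width = 1/1 - 9/10 = 1/10
  'a': [9/10 + 1/10*0/1, 9/10 + 1/10*3/5) = [9/10, 24/25) <- contains code 189/200
  'd': [9/10 + 1/10*3/5, 9/10 + 1/10*9/10) = [24/25, 99/100)
  'b': [9/10 + 1/10*9/10, 9/10 + 1/10*1/1) = [99/100, 1/1)
  emit 'a', narrow to [9/10, 24/25)
Step 3: interval [9/10, 24/25), width = 24/25 - 9/10 = 3/50
  'a': [9/10 + 3/50*0/1, 9/10 + 3/50*3/5) = [9/10, 117/125)
  'd': [9/10 + 3/50*3/5, 9/10 + 3/50*9/10) = [117/125, 477/500) <- contains code 189/200
  'b': [9/10 + 3/50*9/10, 9/10 + 3/50*1/1) = [477/500, 24/25)
  emit 'd', narrow to [117/125, 477/500)

Answer: bad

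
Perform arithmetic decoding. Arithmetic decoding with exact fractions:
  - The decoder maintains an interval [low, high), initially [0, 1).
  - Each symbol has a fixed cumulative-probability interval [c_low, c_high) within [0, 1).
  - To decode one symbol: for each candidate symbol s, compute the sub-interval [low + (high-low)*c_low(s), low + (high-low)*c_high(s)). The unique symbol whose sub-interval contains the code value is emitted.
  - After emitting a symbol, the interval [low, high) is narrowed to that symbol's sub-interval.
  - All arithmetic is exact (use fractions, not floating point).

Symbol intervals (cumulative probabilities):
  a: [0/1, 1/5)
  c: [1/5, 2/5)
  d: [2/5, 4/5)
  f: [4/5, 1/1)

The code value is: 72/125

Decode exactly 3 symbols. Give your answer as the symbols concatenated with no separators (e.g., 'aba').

Answer: dda

Derivation:
Step 1: interval [0/1, 1/1), width = 1/1 - 0/1 = 1/1
  'a': [0/1 + 1/1*0/1, 0/1 + 1/1*1/5) = [0/1, 1/5)
  'c': [0/1 + 1/1*1/5, 0/1 + 1/1*2/5) = [1/5, 2/5)
  'd': [0/1 + 1/1*2/5, 0/1 + 1/1*4/5) = [2/5, 4/5) <- contains code 72/125
  'f': [0/1 + 1/1*4/5, 0/1 + 1/1*1/1) = [4/5, 1/1)
  emit 'd', narrow to [2/5, 4/5)
Step 2: interval [2/5, 4/5), width = 4/5 - 2/5 = 2/5
  'a': [2/5 + 2/5*0/1, 2/5 + 2/5*1/5) = [2/5, 12/25)
  'c': [2/5 + 2/5*1/5, 2/5 + 2/5*2/5) = [12/25, 14/25)
  'd': [2/5 + 2/5*2/5, 2/5 + 2/5*4/5) = [14/25, 18/25) <- contains code 72/125
  'f': [2/5 + 2/5*4/5, 2/5 + 2/5*1/1) = [18/25, 4/5)
  emit 'd', narrow to [14/25, 18/25)
Step 3: interval [14/25, 18/25), width = 18/25 - 14/25 = 4/25
  'a': [14/25 + 4/25*0/1, 14/25 + 4/25*1/5) = [14/25, 74/125) <- contains code 72/125
  'c': [14/25 + 4/25*1/5, 14/25 + 4/25*2/5) = [74/125, 78/125)
  'd': [14/25 + 4/25*2/5, 14/25 + 4/25*4/5) = [78/125, 86/125)
  'f': [14/25 + 4/25*4/5, 14/25 + 4/25*1/1) = [86/125, 18/25)
  emit 'a', narrow to [14/25, 74/125)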